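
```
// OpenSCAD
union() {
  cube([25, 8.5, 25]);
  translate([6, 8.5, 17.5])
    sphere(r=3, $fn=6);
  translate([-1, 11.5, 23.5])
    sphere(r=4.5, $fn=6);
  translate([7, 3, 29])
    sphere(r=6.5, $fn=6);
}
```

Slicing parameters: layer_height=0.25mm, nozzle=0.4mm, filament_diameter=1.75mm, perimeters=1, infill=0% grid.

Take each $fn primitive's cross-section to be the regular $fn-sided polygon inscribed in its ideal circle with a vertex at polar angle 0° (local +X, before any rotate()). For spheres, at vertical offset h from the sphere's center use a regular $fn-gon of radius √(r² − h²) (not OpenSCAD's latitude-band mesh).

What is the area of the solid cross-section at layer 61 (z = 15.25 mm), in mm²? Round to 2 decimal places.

At z = 15.25 mm: the 25×8.5 cube contributes its full rectangle (area 212.50 mm²); the sphere at (6, 8.5): section is a regular 6-gon, circumradius = √(r²−h²) = √(3²−2.25²) = 1.984 (area = (6/2)·1.984²·sin(360°/6) = 10.23 mm²); the sphere at (-1, 11.5) is not intersected at this z (|z−center|=8.250 > r=4.5); the sphere at (7, 3) is not intersected at this z (|z−center|=13.750 > r=6.5); Taking the union: the regions partially overlap — summed areas 222.73 mm² minus the doubly-counted overlap 5.11 mm² gives 217.61 mm² — area = 217.61 mm². Overall, the cross-section is a single solid region. Net area = 217.61 mm².

217.61 mm²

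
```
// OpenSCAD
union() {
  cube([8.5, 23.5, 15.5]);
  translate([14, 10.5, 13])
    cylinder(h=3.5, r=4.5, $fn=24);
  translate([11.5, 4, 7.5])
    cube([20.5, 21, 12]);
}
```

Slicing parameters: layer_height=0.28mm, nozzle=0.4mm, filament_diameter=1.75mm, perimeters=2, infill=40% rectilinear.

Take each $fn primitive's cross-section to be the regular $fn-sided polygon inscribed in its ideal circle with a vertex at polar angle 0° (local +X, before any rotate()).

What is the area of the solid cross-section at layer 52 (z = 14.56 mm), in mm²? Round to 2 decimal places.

At z = 14.56 mm: the 8.5×23.5 cube contributes its full rectangle (area 199.75 mm²); the cylinder at (14, 10.5): section is a regular 24-gon, circumradius r=4.5 (area = (24/2)·4.500²·sin(360°/24) = 62.89 mm²); the 20.5×21 cube at (11.5, 4) contributes its full rectangle (area 430.50 mm²); Merging all regions: the regions partially overlap — summed areas 693.14 mm² minus the doubly-counted overlap 52.60 mm² gives 640.55 mm² — area = 640.55 mm². Overall, the cross-section has 2 separate islands. Net area = 640.55 mm².

640.55 mm²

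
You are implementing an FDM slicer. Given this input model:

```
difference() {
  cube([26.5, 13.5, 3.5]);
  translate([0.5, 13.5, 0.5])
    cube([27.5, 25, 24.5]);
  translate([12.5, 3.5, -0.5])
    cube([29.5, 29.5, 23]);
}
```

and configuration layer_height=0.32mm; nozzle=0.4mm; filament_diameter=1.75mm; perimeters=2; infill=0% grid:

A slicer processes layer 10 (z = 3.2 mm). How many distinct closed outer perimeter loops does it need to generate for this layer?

1

At z = 3.2 mm: the 26.5×13.5 cube contributes its full rectangle; the cube at (0.5, 13.5) is present — its section is the full 27.5×25 rectangle; the 29.5×29.5 cube at (12.5, 3.5) contributes its full rectangle; Subtracting the remaining from the first: starting from the 26.5×13.5 cube, the 27.5×25 cube at (0.5, 13.5) misses the remaining region (no effect); the 29.5×29.5 cube at (12.5, 3.5) partially overlaps it — only the 140.00 mm² overlap (of its 870.25 mm²) is removed, clipping the outline — 1 connected region. The result has 1 disconnected region.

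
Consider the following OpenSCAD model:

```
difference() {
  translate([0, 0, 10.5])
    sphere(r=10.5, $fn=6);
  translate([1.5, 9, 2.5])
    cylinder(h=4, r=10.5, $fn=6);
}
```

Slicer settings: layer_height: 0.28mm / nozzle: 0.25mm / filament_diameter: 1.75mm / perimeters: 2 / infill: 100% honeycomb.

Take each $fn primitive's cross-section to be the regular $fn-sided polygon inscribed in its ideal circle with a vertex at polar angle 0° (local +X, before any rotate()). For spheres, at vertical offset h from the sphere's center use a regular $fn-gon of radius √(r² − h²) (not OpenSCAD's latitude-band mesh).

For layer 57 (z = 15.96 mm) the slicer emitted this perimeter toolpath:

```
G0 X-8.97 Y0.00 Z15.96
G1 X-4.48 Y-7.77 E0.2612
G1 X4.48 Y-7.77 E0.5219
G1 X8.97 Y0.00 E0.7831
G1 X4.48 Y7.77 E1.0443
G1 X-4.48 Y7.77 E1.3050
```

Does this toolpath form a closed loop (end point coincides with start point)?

no

Start point (G0): (-8.97, 0.00). End point (last G1): the path does not return to the start — open.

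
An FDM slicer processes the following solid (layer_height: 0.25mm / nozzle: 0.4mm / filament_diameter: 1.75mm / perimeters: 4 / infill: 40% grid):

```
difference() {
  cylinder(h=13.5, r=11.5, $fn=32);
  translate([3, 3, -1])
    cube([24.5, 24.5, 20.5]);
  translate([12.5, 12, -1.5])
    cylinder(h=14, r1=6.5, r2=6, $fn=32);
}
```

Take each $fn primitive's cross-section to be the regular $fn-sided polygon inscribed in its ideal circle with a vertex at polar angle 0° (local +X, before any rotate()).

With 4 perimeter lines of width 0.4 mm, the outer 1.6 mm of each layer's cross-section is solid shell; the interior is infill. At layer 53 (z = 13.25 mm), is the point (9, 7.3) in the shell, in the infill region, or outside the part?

At z = 13.25 mm: the cylinder: section is a regular 32-gon, circumradius r=11.5; the cube at (3, 3) (footprint 24.5×24.5) is included at this height; the cone at (12.5, 12) is absent (z outside [-1.5, 12.5]); Taking the first minus the rest: starting from the r=11.5 cylinder, the 24.5×24.5 cube at (3, 3) partially overlaps it — only the 44.21 mm² overlap (of its 600.25 mm²) is removed, clipping the outline — 1 connected region. Overall, the cross-section is a single solid region. The nearest boundary edge runs (3.00, 3.00)→(11.05, 3.00); distance from the point to it = 4.30 mm. The point is not inside any of the regions above, so it lies outside the cross-section (4.30 mm from the nearest boundary).

outside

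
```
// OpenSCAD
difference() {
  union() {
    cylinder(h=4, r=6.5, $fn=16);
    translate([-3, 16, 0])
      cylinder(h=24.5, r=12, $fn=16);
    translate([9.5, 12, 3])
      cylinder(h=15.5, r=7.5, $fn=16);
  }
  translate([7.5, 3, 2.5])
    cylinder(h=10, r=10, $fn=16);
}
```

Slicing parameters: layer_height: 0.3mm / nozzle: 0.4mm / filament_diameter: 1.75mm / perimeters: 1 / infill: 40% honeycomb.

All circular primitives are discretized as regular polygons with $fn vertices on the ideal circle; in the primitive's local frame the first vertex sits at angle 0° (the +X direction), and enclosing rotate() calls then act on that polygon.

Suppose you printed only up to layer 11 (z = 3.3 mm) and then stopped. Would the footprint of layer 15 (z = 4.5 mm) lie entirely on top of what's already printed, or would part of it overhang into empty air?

Compare the two slices. At z = 3.3: the r=6.5 cylinder gives a regular 16-gon of circumradius 6.5 (constant along its height) (area = (16/2)·6.500²·sin(360°/16) = 129.35 mm²); the cylinder at (-3, 16): section is a regular 16-gon, circumradius r=12 (area = (16/2)·12.000²·sin(360°/16) = 440.85 mm²); the r=7.5 cylinder at (9.5, 12) contributes a regular 16-gon of circumradius 7.5 (area = (16/2)·7.500²·sin(360°/16) = 172.21 mm²); Merging all regions: the regions partially overlap — summed areas 742.41 mm² minus the doubly-counted overlap 67.69 mm² gives 674.71 mm² — area = 674.71 mm²; the r=10 cylinder at (7.5, 3) gives a regular 16-gon of circumradius 10 (constant along its height) (area = (16/2)·10.000²·sin(360°/16) = 306.15 mm²); After the difference (first − rest): starting from the result so far (674.71 mm²), the r=10 cylinder at (7.5, 3) partially overlaps it — only the 175.99 mm² overlap (of its 306.15 mm²) is removed, clipping the outline — area = 498.73 mm². At z = 4.5: the cylinder does not reach this height (z outside [0, 4]); the r=12 cylinder at (-3, 16) gives a regular 16-gon of circumradius 12 (constant along its height) (area = (16/2)·12.000²·sin(360°/16) = 440.85 mm²); the cylinder at (9.5, 12): section is a regular 16-gon, circumradius r=7.5 (area = (16/2)·7.500²·sin(360°/16) = 172.21 mm²); Taking the union: the regions partially overlap — summed areas 613.06 mm² minus the doubly-counted overlap 57.07 mm² gives 555.99 mm² — area = 555.99 mm²; the r=10 cylinder at (7.5, 3) gives a regular 16-gon of circumradius 10 (constant along its height) (area = (16/2)·10.000²·sin(360°/16) = 306.15 mm²); After the difference (first − rest): starting from the result so far (555.99 mm²), the r=10 cylinder at (7.5, 3) partially overlaps it — only the 105.37 mm² overlap (of its 306.15 mm²) is removed, clipping the outline — area = 450.63 mm². Checking containment: the cross-section at z = 4.5 is a subset of the cross-section at z = 3.3.

entirely on top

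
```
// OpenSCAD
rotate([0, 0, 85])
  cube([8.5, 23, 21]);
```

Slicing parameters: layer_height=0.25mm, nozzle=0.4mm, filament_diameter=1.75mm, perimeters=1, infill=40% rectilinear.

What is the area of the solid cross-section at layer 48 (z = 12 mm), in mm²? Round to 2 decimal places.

195.50 mm²

At z = 12 mm: the cube is present — its section is the full 8.5×23 rectangle (area 195.50 mm²); (whole slice rotated 85° about Z — lengths, areas and connectivity unchanged). Overall, the cross-section is a single solid region. Net area = 195.50 mm².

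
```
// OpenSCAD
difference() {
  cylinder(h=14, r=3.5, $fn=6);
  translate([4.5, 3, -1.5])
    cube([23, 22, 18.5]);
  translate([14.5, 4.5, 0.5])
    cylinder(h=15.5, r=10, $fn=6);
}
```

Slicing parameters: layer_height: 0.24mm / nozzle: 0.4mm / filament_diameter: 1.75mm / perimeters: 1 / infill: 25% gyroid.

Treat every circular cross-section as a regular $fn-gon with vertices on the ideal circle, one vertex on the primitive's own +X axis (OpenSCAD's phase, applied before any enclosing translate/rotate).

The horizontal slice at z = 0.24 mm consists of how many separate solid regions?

At z = 0.24 mm: the r=3.5 cylinder contributes a regular 6-gon of circumradius 3.5; the cube at (4.5, 3) (footprint 23×22) is included at this height; the cylinder at (14.5, 4.5) does not reach this height (z outside [0.5, 16]); Taking the first minus the rest: starting from the r=3.5 cylinder, the 23×22 cube at (4.5, 3) misses the remaining region (no effect) — 1 connected region. The result has 1 disconnected region.

1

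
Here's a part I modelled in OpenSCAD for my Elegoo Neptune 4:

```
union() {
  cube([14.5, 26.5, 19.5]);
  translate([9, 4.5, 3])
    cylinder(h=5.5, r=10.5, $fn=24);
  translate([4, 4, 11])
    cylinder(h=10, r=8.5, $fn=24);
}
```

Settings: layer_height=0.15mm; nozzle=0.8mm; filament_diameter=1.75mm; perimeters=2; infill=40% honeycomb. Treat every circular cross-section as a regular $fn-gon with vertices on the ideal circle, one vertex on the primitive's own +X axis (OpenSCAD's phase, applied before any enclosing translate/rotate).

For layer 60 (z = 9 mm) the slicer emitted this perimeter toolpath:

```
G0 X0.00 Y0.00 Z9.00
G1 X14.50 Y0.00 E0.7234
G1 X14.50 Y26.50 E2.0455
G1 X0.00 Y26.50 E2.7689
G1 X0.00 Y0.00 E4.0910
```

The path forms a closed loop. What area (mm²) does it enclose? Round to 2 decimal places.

384.25 mm²

Apply the shoelace formula to the sequence of (X, Y) vertices; enclosed area = 384.25 mm².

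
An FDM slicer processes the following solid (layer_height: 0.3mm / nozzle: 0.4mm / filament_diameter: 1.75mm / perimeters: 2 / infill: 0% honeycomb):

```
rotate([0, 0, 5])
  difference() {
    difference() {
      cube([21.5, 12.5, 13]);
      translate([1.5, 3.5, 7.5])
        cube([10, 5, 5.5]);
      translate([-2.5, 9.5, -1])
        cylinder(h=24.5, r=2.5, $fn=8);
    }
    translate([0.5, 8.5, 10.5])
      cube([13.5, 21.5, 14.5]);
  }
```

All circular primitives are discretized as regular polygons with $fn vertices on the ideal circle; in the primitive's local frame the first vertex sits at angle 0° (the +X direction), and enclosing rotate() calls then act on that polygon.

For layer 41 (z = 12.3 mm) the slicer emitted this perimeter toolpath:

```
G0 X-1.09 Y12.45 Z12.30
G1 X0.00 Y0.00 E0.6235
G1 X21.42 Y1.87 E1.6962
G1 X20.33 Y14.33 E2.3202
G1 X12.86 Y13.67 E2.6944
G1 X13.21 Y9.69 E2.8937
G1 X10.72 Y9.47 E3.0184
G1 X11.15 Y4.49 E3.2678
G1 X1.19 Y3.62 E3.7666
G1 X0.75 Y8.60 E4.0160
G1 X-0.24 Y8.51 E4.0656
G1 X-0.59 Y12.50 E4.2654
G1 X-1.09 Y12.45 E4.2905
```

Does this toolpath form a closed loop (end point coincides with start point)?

Start point (G0): (-1.09, 12.45). End point (last G1): the path returns to the start — closed.

yes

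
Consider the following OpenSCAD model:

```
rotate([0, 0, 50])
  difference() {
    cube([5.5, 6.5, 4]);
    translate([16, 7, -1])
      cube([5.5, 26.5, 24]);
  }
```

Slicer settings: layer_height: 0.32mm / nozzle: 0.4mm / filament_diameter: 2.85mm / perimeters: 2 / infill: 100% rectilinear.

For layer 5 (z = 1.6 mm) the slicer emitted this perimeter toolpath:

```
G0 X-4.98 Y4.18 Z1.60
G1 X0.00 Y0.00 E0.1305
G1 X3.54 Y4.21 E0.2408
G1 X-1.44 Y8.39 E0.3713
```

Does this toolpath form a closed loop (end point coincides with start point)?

no

Start point (G0): (-4.98, 4.18). End point (last G1): the path does not return to the start — open.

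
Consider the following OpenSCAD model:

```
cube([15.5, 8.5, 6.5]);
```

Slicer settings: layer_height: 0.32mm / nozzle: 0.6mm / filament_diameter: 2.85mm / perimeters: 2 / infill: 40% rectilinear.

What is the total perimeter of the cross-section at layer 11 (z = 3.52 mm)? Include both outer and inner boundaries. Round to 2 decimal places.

At z = 3.52 mm: the 15.5×8.5 cube contributes its full rectangle (perimeter 48.00 mm). Overall, the cross-section is a single solid region. Total boundary length (outer) = 48.00 mm.

48.00 mm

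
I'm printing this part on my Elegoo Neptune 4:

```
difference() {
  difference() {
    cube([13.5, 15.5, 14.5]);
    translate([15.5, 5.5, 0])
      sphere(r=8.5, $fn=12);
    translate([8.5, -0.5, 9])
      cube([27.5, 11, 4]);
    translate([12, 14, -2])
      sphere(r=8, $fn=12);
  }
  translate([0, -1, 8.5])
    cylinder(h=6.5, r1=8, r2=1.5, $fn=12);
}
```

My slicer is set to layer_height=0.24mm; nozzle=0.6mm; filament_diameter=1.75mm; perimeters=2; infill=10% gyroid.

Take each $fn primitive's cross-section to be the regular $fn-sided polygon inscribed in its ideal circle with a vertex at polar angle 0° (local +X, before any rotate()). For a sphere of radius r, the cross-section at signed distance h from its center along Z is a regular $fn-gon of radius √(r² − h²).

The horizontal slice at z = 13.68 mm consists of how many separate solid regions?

1

At z = 13.68 mm: the 13.5×15.5 cube contributes its full rectangle; the sphere at (15.5, 5.5) is absent (|z−center|=13.680 > r=8.5); the cube at (8.5, -0.5) does not reach this height (z outside [9, 13]); the sphere at (12, 14) is not intersected at this z (|z−center|=15.680 > r=8); Taking the first minus the rest: none of the subtracted shapes is present at this height, so the 13.5×15.5 cube is unchanged — 1 connected region; the cone at (0, -1) (r1=8→r2=1.5) has section circumradius 2.820 here — a regular 12-gon; After the difference (first − rest): starting from the result so far, the cone at (0, -1) partially overlaps it — only the 3.28 mm² overlap (of its 23.86 mm²) is removed, clipping the outline — 1 connected region. The result has 1 disconnected region.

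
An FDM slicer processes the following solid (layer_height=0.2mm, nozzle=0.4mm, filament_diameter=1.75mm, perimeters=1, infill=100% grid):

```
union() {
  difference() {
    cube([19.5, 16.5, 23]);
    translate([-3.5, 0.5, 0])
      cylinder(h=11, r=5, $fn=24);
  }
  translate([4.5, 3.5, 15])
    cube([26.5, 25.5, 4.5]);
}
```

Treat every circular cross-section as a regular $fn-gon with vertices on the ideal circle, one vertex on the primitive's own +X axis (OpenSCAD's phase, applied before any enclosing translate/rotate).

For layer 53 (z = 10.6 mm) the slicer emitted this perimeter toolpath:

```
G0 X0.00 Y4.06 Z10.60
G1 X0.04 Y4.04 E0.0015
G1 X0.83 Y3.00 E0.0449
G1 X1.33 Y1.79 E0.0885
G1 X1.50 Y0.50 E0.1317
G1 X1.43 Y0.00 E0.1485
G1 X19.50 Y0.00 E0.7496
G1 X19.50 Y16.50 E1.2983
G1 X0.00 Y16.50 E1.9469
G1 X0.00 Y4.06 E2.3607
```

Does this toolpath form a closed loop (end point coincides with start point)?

Start point (G0): (0.00, 4.06). End point (last G1): the path returns to the start — closed.

yes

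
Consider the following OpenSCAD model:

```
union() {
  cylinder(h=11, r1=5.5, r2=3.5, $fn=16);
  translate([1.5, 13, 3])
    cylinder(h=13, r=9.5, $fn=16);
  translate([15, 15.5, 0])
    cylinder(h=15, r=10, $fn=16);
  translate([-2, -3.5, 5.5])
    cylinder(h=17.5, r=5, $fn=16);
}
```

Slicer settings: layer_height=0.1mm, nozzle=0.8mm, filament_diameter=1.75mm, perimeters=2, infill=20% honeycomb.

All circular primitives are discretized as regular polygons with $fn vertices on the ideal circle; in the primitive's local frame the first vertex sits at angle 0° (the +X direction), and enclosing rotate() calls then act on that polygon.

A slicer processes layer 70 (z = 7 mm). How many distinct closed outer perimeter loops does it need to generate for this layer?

1

At z = 7 mm: the cone: at t=0.636 of its height the radius interpolates to r₁+(r₂−r₁)t = 4.227, giving a regular 16-gon of that circumradius; the r=9.5 cylinder at (1.5, 13) gives a regular 16-gon of circumradius 9.5 (constant along its height); the r=10 cylinder at (15, 15.5) contributes a regular 16-gon of circumradius 10; the r=5 cylinder at (-2, -3.5) gives a regular 16-gon of circumradius 5 (constant along its height); Combining (union): the regions partially overlap (shared area 81.69 mm²), so overlapping operands fuse into one piece — 1 connected region. The result has 1 disconnected region.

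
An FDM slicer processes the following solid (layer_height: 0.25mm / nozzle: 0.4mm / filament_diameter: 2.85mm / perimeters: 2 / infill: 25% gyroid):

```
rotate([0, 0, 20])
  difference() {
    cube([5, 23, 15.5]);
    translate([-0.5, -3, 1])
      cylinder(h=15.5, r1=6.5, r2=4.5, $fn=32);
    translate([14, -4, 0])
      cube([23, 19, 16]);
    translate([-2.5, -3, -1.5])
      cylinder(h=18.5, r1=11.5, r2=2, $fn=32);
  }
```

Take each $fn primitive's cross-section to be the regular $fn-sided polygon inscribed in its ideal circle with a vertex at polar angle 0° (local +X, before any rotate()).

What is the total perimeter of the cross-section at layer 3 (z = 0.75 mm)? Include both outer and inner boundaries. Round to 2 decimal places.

45.78 mm

At z = 0.75 mm: the 5×23 cube contributes its full rectangle (perimeter 56.00 mm); the cone at (-0.5, -3) is absent (z outside [1, 16.5]); the cube at (14, -4) is present — its section is the full 23×19 rectangle (perimeter 84.00 mm); the cone at (-2.5, -3): at t=0.122 of its height the radius interpolates to r₁+(r₂−r₁)t = 10.345, giving a regular 32-gon of that circumradius (perimeter = 2·32·10.345·sin(180°/32) = 64.89 mm); Taking the first minus the rest: starting from the 5×23 cube, the 23×19 cube at (14, -4) misses the remaining region (no effect); the cone at (-2.5, -3) partially overlaps it — only the 29.31 mm² overlap (of its 334.03 mm²) is removed, clipping the outline — boundary = 45.78 mm; (whole slice rotated 20° about Z — lengths, areas and connectivity unchanged). Overall, the cross-section is a single solid region. Total boundary length (outer) = 45.78 mm.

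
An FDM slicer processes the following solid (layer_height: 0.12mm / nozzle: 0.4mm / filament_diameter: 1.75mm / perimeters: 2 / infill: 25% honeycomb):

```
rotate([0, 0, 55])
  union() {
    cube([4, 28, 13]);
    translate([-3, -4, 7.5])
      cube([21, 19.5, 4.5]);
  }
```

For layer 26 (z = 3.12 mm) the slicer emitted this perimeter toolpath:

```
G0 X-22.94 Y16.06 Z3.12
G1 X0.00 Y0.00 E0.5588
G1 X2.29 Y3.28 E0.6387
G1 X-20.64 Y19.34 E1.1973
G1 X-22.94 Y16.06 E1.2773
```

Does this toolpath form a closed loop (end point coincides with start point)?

Start point (G0): (-22.94, 16.06). End point (last G1): the path returns to the start — closed.

yes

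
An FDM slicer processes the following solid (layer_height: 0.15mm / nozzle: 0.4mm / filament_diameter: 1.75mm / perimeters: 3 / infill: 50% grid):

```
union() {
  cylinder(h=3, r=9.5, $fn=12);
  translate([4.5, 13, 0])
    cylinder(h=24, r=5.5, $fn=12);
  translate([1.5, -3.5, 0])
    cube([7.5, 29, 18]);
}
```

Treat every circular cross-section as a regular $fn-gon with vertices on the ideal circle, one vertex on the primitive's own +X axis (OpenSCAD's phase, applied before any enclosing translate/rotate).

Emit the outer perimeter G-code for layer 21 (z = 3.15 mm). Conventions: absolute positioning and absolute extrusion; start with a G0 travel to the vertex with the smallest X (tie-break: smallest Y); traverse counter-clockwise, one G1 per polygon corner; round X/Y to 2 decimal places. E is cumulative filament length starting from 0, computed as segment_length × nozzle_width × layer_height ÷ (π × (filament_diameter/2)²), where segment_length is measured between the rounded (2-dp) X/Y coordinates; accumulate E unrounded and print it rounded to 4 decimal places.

G0 X-1.00 Y13.00 Z3.15
G1 X-0.26 Y10.25 E0.0710
G1 X1.50 Y8.49 E0.1331
G1 X1.50 Y-3.50 E0.4322
G1 X9.00 Y-3.50 E0.6193
G1 X9.00 Y9.99 E0.9558
G1 X9.26 Y10.25 E0.9650
G1 X10.00 Y13.00 E1.0360
G1 X9.26 Y15.75 E1.1071
G1 X9.00 Y16.01 E1.1162
G1 X9.00 Y25.50 E1.3530
G1 X1.50 Y25.50 E1.5401
G1 X1.50 Y17.51 E1.7394
G1 X-0.26 Y15.75 E1.8015
G1 X-1.00 Y13.00 E1.8725

At z = 3.15 mm: the cylinder is absent (z outside [0, 3]); the r=5.5 cylinder at (4.5, 13) contributes a regular 12-gon of circumradius 5.5; the cube at (1.5, -3.5) is present — its section is the full 7.5×29 rectangle; Merging all regions: the regions partially overlap (shared area 72.37 mm²), so overlapping operands fuse into one piece — 1 connected region. The outline is a single polygon with 14 vertices. Extrusion per mm of travel: 0.4 × 0.15 / (π × 0.875²) = 0.024945. Accumulating E over each segment gives final E = 1.8725.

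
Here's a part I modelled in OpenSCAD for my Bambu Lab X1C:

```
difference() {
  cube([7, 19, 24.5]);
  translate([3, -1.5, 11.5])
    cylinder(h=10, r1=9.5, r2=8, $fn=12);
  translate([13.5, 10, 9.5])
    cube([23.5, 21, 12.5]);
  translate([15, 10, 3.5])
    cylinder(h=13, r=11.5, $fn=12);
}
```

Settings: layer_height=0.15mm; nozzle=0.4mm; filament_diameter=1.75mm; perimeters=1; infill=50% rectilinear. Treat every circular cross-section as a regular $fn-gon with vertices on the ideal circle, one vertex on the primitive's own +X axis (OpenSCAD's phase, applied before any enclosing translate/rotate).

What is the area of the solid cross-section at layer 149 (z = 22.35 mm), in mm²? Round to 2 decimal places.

At z = 22.35 mm: the cube (footprint 7×19) is included at this height (area 133.00 mm²); the cone at (3, -1.5) is absent (z outside [11.5, 21.5]); the cube at (13.5, 10) does not reach this height (z outside [9.5, 22]); the cylinder at (15, 10) does not reach this height (z outside [3.5, 16.5]); Taking the first minus the rest: none of the subtracted shapes is present at this height, so the 7×19 cube is unchanged — area = 133.00 mm². Overall, the cross-section is a single solid region. Net area = 133.00 mm².

133.00 mm²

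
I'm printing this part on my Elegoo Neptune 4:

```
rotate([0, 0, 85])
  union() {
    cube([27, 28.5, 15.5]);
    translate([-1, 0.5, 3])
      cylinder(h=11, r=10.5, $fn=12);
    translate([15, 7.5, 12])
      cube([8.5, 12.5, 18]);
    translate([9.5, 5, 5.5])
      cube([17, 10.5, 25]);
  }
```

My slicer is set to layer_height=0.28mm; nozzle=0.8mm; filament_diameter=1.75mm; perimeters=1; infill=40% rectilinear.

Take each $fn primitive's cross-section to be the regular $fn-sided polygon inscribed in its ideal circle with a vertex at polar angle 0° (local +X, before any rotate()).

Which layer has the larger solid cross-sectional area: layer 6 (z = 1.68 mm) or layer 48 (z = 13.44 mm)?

Layer 6 (z = 1.68): the cube (footprint 27×28.5) is included at this height (area 769.50 mm²); the cylinder at (-1, 0.5) is not intersected at this z (z outside [3, 14]); the cube at (15, 7.5) is absent (z outside [12, 30]); the cube at (9.5, 5) is absent (z outside [5.5, 30.5]); Combining (union): only the 27×28.5 cube is present, so the union is just that shape — area = 769.50 mm²; (rotated 85° about Z; rotation is an isometry so areas/perimeters/island counts are preserved). So its area = 769.50 mm². Layer 48 (z = 13.44): the 27×28.5 cube contributes its full rectangle (area 769.50 mm²); the cylinder at (-1, 0.5): section is a regular 12-gon, circumradius r=10.5 (area = (12/2)·10.500²·sin(360°/12) = 330.75 mm²); the cube at (15, 7.5) (footprint 8.5×12.5) is included at this height (area 106.25 mm²); the 17×10.5 cube at (9.5, 5) contributes its full rectangle (area 178.50 mm²); Combining (union): the regions partially overlap — summed areas 1385.00 mm² minus the doubly-counted overlap 361.79 mm² gives 1023.21 mm² — area = 1023.21 mm²; (rotated 85° about Z; rotation is an isometry so areas/perimeters/island counts are preserved). So its area = 1023.21 mm². Layer 48 is larger (1023.21 vs 769.50 mm²).

layer 48 (z = 13.44 mm)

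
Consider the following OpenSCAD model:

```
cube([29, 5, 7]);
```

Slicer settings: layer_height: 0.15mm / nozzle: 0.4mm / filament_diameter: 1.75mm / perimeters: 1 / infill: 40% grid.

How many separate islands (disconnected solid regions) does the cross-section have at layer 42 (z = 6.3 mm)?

1

At z = 6.3 mm: the 29×5 cube contributes its full rectangle. Overall, the cross-section is a single solid region. Island count = 1.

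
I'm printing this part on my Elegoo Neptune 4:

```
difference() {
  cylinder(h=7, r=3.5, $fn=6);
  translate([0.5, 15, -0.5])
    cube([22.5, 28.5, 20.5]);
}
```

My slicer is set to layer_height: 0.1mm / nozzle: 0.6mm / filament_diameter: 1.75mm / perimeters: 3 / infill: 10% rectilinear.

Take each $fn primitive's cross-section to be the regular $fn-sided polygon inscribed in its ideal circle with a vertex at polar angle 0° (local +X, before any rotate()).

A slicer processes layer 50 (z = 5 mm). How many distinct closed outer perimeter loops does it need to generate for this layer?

1

At z = 5 mm: the r=3.5 cylinder contributes a regular 6-gon of circumradius 3.5; the cube at (0.5, 15) (footprint 22.5×28.5) is included at this height; After the difference (first − rest): starting from the r=3.5 cylinder, the 22.5×28.5 cube at (0.5, 15) misses the remaining region (no effect) — 1 connected region. The result has 1 disconnected region.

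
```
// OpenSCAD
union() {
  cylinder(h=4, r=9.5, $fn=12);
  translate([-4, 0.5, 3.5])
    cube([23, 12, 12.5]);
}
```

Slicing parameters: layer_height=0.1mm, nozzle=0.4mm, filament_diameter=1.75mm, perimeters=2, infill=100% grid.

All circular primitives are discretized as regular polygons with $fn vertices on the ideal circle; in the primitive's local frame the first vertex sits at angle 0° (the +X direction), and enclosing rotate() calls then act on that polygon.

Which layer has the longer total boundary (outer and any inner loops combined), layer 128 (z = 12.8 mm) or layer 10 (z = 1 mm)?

layer 128 (z = 12.8 mm)

Layer 128 (z = 12.8): the cylinder is absent (z outside [0, 4]); the cube at (-4, 0.5) (footprint 23×12) is included at this height (perimeter 70.00 mm); Taking the union: only the 23×12 cube at (-4, 0.5) is present, so the union is just that shape — boundary = 70.00 mm. So its perimeter = 70.00 mm. Layer 10 (z = 1): the r=9.5 cylinder contributes a regular 12-gon of circumradius 9.5 (perimeter = 2·12·9.500·sin(180°/12) = 59.01 mm); the cube at (-4, 0.5) is not intersected at this z (z outside [3.5, 16]); Merging all regions: only the r=9.5 cylinder is present, so the union is just that shape — boundary = 59.01 mm. So its perimeter = 59.01 mm. Layer 128 is larger (70.00 vs 59.01 mm).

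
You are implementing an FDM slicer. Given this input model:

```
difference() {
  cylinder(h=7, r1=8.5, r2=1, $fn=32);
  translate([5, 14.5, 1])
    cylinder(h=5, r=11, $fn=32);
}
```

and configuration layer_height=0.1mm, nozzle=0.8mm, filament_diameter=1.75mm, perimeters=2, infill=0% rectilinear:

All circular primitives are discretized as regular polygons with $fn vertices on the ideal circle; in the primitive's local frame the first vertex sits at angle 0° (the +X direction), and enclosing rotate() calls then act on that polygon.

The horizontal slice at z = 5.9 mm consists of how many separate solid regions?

1

At z = 5.9 mm: the cone contributes a regular 32-gon of circumradius 2.179 (interpolated between r1=8.5 and r2=1 at t=0.843); the r=11 cylinder at (5, 14.5) contributes a regular 32-gon of circumradius 11; Subtracting the remaining from the first: starting from the cone, the r=11 cylinder at (5, 14.5) misses the remaining region (no effect) — 1 connected region. The result has 1 disconnected region.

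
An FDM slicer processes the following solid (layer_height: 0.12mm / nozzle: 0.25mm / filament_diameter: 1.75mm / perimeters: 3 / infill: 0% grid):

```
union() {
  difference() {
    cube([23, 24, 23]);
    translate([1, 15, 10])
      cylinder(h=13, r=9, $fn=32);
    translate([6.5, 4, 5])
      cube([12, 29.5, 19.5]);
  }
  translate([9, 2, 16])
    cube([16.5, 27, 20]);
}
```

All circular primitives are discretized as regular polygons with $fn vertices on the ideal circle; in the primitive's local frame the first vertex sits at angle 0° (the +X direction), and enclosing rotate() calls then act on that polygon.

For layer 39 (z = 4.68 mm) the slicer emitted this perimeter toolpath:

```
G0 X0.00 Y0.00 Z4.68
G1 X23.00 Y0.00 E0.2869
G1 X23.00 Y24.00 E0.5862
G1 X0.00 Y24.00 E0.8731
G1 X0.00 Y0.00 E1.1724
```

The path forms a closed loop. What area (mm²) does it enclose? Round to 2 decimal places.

Apply the shoelace formula to the sequence of (X, Y) vertices; enclosed area = 552.00 mm².

552.00 mm²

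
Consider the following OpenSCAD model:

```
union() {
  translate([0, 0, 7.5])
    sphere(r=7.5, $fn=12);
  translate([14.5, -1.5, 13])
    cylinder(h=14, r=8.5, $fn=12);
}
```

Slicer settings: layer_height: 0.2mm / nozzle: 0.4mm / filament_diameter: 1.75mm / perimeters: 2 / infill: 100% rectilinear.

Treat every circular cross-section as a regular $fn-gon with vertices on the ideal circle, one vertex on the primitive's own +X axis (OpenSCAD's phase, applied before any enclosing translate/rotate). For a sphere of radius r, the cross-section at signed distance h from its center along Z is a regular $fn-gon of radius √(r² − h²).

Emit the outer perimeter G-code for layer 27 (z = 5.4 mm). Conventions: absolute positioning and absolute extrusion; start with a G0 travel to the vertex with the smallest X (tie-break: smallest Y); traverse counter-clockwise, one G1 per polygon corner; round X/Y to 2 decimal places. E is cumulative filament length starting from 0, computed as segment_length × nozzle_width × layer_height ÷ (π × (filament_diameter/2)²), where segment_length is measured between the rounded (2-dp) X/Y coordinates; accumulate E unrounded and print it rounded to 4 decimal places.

G0 X-7.20 Y0.00 Z5.40
G1 X-6.24 Y-3.60 E0.1239
G1 X-3.60 Y-6.24 E0.2481
G1 X0.00 Y-7.20 E0.3720
G1 X3.60 Y-6.24 E0.4959
G1 X6.24 Y-3.60 E0.6201
G1 X7.20 Y0.00 E0.7440
G1 X6.24 Y3.60 E0.8680
G1 X3.60 Y6.24 E0.9921
G1 X0.00 Y7.20 E1.1161
G1 X-3.60 Y6.24 E1.2400
G1 X-6.24 Y3.60 E1.3642
G1 X-7.20 Y0.00 E1.4881

At z = 5.4 mm: the r=7.5 sphere slices to a regular 12-gon of circumradius 7.200 (√(r²−h²) with h=2.1 from center); the cylinder at (14.5, -1.5) does not reach this height (z outside [13, 27]); Taking the union: only the r=7.5 sphere is present, so the union is just that shape — 1 connected region. The outline is a single polygon with 12 vertices. Extrusion per mm of travel: 0.4 × 0.2 / (π × 0.875²) = 0.033260. Accumulating E over each segment gives final E = 1.4881.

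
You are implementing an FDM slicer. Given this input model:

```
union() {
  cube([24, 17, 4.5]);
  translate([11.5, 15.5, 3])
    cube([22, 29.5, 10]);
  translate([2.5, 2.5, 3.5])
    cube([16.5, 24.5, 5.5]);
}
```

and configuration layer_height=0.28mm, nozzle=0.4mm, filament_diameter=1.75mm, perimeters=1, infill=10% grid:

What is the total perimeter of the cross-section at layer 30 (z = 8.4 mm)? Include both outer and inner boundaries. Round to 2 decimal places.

At z = 8.4 mm: the cube does not reach this height (z outside [0, 4.5]); the 22×29.5 cube at (11.5, 15.5) contributes its full rectangle (perimeter 103.00 mm); the cube at (2.5, 2.5) (footprint 16.5×24.5) is included at this height (perimeter 82.00 mm); Combining (union): the regions partially overlap (shared area 86.25 mm²), so the edge portions inside another operand are dropped and the merged outline is re-measured after clipping — boundary = 147.00 mm. Overall, the cross-section is a single solid region. Total boundary length (outer) = 147.00 mm.

147.00 mm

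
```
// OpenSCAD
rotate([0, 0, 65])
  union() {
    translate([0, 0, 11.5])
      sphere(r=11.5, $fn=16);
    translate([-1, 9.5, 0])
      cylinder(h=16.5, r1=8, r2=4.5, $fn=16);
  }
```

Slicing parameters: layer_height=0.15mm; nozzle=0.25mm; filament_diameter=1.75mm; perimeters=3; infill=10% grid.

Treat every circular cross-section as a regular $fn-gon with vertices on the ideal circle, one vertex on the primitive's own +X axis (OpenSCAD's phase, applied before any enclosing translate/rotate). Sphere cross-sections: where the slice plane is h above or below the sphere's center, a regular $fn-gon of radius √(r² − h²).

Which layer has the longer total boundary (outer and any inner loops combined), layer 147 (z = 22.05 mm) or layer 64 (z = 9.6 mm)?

layer 64 (z = 9.6 mm)

Layer 147 (z = 22.05): the r=11.5 sphere slices to a regular 16-gon of circumradius 4.577 (√(r²−h²) with h=10.55 from center) (perimeter = 2·16·4.577·sin(180°/16) = 28.57 mm); the cone at (-1, 9.5) does not reach this height (z outside [0, 16.5]); Merging all regions: only the r=11.5 sphere is present, so the union is just that shape — boundary = 28.57 mm; (whole slice rotated 65° about Z — lengths, areas and connectivity unchanged). So its perimeter = 28.57 mm. Layer 64 (z = 9.6): the r=11.5 sphere slices to a regular 16-gon of circumradius 11.342 (√(r²−h²) with h=1.9 from center) (perimeter = 2·16·11.342·sin(180°/16) = 70.81 mm); the cone at (-1, 9.5) contributes a regular 16-gon of circumradius 5.964 (interpolated between r1=8 and r2=4.5 at t=0.582) (perimeter = 2·16·5.964·sin(180°/16) = 37.23 mm); Combining (union): the regions partially overlap (shared area 67.45 mm²), so the edge portions inside another operand are dropped and the merged outline is re-measured after clipping — boundary = 77.02 mm; (whole slice rotated 65° about Z — lengths, areas and connectivity unchanged). So its perimeter = 77.02 mm. Layer 64 is larger (77.02 vs 28.57 mm).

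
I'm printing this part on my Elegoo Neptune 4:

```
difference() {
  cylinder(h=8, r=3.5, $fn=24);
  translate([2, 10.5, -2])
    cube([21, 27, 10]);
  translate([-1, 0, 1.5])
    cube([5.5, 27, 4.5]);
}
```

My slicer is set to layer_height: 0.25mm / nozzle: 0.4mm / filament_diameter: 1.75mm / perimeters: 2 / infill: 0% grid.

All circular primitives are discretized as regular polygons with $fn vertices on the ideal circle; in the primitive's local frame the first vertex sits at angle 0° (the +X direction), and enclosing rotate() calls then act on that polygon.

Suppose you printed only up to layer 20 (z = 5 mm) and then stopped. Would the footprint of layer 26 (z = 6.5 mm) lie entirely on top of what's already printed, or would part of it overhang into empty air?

Compare the two slices. At z = 5: the cylinder: section is a regular 24-gon, circumradius r=3.5 (area = (24/2)·3.500²·sin(360°/24) = 38.05 mm²); the 21×27 cube at (2, 10.5) contributes its full rectangle (area 567.00 mm²); the 5.5×27 cube at (-1, 0) contributes its full rectangle (area 148.50 mm²); Subtracting the remaining from the first: starting from the r=3.5 cylinder (38.05 mm²), the 21×27 cube at (2, 10.5) misses the remaining region (no effect); the 5.5×27 cube at (-1, 0) partially overlaps it — only the 12.94 mm² overlap (of its 148.50 mm²) is removed, clipping the outline — area = 25.10 mm². At z = 6.5: the cylinder: section is a regular 24-gon, circumradius r=3.5 (area = (24/2)·3.500²·sin(360°/24) = 38.05 mm²); the cube at (2, 10.5) (footprint 21×27) is included at this height (area 567.00 mm²); the cube at (-1, 0) is absent (z outside [1.5, 6]); After the difference (first − rest): starting from the r=3.5 cylinder (38.05 mm²), the 21×27 cube at (2, 10.5) misses the remaining region (no effect) — area = 38.05 mm². Checking containment: at z = 6.5 the cross-section extends beyond the z = 5 cross-section by about 12.94 mm².

part overhangs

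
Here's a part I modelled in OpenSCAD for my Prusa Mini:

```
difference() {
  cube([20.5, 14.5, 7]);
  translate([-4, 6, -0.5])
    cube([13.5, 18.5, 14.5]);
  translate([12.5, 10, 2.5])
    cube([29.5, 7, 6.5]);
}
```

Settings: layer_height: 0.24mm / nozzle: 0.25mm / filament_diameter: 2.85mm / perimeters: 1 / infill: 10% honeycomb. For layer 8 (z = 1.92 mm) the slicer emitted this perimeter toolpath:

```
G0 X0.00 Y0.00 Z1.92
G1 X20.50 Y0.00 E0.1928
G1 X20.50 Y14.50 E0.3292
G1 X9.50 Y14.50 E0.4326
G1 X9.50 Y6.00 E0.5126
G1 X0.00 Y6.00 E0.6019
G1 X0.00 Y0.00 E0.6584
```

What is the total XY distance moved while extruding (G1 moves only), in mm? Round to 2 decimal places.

Sum the Euclidean lengths of each G1 segment: total = 70.00 mm.

70.00 mm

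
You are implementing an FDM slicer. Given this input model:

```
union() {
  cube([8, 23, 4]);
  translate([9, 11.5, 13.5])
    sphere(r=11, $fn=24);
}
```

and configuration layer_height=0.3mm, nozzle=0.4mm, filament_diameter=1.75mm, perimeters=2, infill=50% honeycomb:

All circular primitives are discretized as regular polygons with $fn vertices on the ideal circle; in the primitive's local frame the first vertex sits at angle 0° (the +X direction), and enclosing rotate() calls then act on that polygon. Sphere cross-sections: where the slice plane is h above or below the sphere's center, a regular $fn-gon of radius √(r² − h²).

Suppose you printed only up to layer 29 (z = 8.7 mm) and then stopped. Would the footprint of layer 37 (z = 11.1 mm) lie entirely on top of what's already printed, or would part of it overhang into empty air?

part overhangs

Compare the two slices. At z = 8.7: the cube does not reach this height (z outside [0, 4]); the r=11 sphere at (9, 11.5) contributes a regular 24-gon of circumradius √(11²−4.8²) = 9.897 (area = (24/2)·9.897²·sin(360°/24) = 304.25 mm²); Merging all regions: only the r=11 sphere at (9, 11.5) is present, so the union is just that shape — area = 304.25 mm². At z = 11.1: the cube does not reach this height (z outside [0, 4]); the r=11 sphere at (9, 11.5) slices to a regular 24-gon of circumradius 10.735 (√(r²−h²) with h=2.4 from center) (area = (24/2)·10.735²·sin(360°/24) = 357.92 mm²); Taking the union: only the r=11 sphere at (9, 11.5) is present, so the union is just that shape — area = 357.92 mm². Checking containment: at z = 11.1 the cross-section extends beyond the z = 8.7 cross-section by about 53.67 mm².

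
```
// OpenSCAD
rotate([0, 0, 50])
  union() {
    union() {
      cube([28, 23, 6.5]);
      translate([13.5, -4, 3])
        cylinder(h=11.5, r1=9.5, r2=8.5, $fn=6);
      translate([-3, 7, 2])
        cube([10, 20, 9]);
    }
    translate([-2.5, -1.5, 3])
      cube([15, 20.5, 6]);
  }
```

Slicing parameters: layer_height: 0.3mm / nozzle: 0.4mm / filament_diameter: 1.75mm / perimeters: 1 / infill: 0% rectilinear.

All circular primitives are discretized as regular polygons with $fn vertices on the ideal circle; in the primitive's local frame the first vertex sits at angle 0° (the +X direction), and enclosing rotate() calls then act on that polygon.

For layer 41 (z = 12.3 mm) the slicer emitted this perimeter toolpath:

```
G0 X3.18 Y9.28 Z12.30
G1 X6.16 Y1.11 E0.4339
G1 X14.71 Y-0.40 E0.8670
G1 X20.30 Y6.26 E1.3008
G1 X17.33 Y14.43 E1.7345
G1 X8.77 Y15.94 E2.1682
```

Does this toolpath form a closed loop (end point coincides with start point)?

no

Start point (G0): (3.18, 9.28). End point (last G1): the path does not return to the start — open.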